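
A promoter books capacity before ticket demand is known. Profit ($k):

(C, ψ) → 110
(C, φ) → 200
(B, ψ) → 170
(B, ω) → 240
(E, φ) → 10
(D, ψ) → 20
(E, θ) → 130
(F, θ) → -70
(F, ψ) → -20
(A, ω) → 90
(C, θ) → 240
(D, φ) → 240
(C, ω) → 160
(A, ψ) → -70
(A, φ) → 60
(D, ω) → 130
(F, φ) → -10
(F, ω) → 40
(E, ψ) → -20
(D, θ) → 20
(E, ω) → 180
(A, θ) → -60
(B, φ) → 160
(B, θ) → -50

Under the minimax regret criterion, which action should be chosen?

Column bests: θ=240, φ=240, ψ=170, ω=240.
A regrets: 300, 180, 240, 150 → max 300
B regrets: 290, 80, 0, 0 → max 290
C regrets: 0, 40, 60, 80 → max 80
D regrets: 220, 0, 150, 110 → max 220
E regrets: 110, 230, 190, 60 → max 230
F regrets: 310, 250, 190, 200 → max 310
Smallest max regret = 80 → C.

C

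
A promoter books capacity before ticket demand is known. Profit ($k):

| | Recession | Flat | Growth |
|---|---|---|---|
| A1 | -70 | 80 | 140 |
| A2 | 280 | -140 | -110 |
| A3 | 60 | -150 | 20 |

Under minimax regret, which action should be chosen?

Column bests: Recession=280, Flat=80, Growth=140.
A1 regrets: 350, 0, 0 → max 350
A2 regrets: 0, 220, 250 → max 250
A3 regrets: 220, 230, 120 → max 230
Smallest max regret = 230 → A3.

A3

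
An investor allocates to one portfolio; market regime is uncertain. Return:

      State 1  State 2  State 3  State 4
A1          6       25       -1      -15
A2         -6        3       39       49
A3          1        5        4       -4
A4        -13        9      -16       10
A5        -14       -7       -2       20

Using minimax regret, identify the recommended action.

A2

Column bests: State 1=6, State 2=25, State 3=39, State 4=49.
A1 regrets: 0, 0, 40, 64 → max 64
A2 regrets: 12, 22, 0, 0 → max 22
A3 regrets: 5, 20, 35, 53 → max 53
A4 regrets: 19, 16, 55, 39 → max 55
A5 regrets: 20, 32, 41, 29 → max 41
Smallest max regret = 22 → A2.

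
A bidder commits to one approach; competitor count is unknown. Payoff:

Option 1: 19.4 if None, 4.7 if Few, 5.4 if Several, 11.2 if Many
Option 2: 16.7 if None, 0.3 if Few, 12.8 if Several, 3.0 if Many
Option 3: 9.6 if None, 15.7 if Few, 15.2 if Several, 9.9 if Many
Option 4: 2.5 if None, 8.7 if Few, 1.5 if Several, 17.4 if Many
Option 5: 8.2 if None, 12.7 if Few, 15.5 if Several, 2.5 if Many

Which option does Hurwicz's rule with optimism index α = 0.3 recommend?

Option 1: 0.3·19.4 + 0.7·4.7 = 9.11
Option 2: 0.3·16.7 + 0.7·0.3 = 5.22
Option 3: 0.3·15.7 + 0.7·9.6 = 11.43
Option 4: 0.3·17.4 + 0.7·1.5 = 6.27
Option 5: 0.3·15.5 + 0.7·2.5 = 6.4
Highest Hurwicz score = 11.43 → Option 3.

Option 3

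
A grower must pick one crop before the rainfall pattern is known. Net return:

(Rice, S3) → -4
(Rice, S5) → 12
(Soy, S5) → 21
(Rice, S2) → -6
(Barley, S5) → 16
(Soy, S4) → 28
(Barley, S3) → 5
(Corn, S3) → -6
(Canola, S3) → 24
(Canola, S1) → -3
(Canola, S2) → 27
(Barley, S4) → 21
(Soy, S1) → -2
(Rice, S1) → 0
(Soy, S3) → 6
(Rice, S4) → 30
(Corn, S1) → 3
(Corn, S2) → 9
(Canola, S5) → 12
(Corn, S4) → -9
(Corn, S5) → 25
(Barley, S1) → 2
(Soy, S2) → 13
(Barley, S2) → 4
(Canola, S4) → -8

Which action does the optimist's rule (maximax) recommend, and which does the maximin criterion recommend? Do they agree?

maximax → Rice; maximin → Barley (disagree)

Row maxima: Barley=21, Canola=27, Rice=30, Soy=28, Corn=25
Best best-case = 30 → Rice.
Row minima: Barley=2, Canola=-8, Rice=-6, Soy=-2, Corn=-9
Best worst-case = 2 → Barley.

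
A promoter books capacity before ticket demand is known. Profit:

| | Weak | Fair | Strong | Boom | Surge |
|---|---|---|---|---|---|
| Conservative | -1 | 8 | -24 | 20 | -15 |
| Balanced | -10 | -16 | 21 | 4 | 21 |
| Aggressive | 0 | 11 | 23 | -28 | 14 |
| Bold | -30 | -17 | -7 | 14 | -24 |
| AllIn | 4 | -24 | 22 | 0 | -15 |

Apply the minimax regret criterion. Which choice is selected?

Column bests: Weak=4, Fair=11, Strong=23, Boom=20, Surge=21.
Conservative regrets: 5, 3, 47, 0, 36 → max 47
Balanced regrets: 14, 27, 2, 16, 0 → max 27
Aggressive regrets: 4, 0, 0, 48, 7 → max 48
Bold regrets: 34, 28, 30, 6, 45 → max 45
AllIn regrets: 0, 35, 1, 20, 36 → max 36
Smallest max regret = 27 → Balanced.

Balanced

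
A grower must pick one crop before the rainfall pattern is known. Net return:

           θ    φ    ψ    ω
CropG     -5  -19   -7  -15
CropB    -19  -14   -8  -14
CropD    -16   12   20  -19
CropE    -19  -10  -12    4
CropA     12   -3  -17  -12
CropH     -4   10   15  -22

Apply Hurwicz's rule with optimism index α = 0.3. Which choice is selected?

CropG: 0.3·(-5) + 0.7·(-19) = -14.8
CropB: 0.3·(-8) + 0.7·(-19) = -15.7
CropD: 0.3·20 + 0.7·(-19) = -7.3
CropE: 0.3·4 + 0.7·(-19) = -12.1
CropA: 0.3·12 + 0.7·(-17) = -8.3
CropH: 0.3·15 + 0.7·(-22) = -10.9
Highest Hurwicz score = -7.3 → CropD.

CropD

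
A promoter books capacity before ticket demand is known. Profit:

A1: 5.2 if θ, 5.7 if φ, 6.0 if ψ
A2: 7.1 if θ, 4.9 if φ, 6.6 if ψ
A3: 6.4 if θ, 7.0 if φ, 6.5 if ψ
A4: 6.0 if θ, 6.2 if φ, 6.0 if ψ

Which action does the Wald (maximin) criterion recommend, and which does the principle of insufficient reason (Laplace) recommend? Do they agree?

Row minima: A1=5.2, A2=4.9, A3=6.4, A4=6.0
Best worst-case = 6.4 → A3.
Row averages: A1=169/30, A2=6.2, A3=199/30, A4=91/15
Highest average = 199/30 → A3.

maximin → A3; laplace → A3 (agree)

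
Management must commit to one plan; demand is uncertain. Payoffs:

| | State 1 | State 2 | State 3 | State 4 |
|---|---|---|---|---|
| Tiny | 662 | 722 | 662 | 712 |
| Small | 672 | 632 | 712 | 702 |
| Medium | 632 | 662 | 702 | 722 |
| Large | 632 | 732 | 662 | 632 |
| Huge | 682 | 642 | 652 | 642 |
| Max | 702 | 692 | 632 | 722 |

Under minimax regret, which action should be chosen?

Tiny

Column bests: State 1=702, State 2=732, State 3=712, State 4=722.
Tiny regrets: 40, 10, 50, 10 → max 50
Small regrets: 30, 100, 0, 20 → max 100
Medium regrets: 70, 70, 10, 0 → max 70
Large regrets: 70, 0, 50, 90 → max 90
Huge regrets: 20, 90, 60, 80 → max 90
Max regrets: 0, 40, 80, 0 → max 80
Smallest max regret = 50 → Tiny.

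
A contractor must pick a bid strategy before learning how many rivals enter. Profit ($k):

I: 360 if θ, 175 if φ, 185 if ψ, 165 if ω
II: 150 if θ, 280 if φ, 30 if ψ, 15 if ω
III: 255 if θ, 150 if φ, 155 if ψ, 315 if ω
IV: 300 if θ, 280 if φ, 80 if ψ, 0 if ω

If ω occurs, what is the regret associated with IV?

Best payoff under ω is 315.
Regret = 315 − 0 = 315.

315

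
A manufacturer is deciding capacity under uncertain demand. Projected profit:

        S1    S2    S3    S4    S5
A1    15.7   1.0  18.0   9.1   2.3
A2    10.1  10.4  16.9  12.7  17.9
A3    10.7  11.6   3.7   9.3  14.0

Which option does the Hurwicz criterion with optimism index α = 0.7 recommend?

A1: 0.7·18.0 + 0.3·1.0 = 12.9
A2: 0.7·17.9 + 0.3·10.1 = 15.56
A3: 0.7·14.0 + 0.3·3.7 = 10.91
Highest Hurwicz score = 15.56 → A2.

A2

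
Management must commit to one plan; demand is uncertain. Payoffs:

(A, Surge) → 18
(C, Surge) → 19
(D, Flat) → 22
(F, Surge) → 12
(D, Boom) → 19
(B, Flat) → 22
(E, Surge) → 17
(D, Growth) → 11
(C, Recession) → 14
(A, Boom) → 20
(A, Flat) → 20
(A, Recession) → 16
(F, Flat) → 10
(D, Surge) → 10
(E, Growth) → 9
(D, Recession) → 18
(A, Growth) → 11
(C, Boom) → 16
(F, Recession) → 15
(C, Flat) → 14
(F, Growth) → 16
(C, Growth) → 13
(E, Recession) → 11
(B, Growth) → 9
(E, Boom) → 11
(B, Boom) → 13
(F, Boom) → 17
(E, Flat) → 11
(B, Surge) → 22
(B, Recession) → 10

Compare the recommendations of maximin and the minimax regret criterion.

Row minima: A=11, B=9, C=13, D=10, E=9, F=10
Best worst-case = 13 → C.
Column bests: Recession=18, Flat=22, Growth=16, Boom=20, Surge=22.
A regrets: 2, 2, 5, 0, 4 → max 5
B regrets: 8, 0, 7, 7, 0 → max 8
C regrets: 4, 8, 3, 4, 3 → max 8
D regrets: 0, 0, 5, 1, 12 → max 12
E regrets: 7, 11, 7, 9, 5 → max 11
F regrets: 3, 12, 0, 3, 10 → max 12
Smallest max regret = 5 → A.

maximin → C; minimax regret → A (disagree)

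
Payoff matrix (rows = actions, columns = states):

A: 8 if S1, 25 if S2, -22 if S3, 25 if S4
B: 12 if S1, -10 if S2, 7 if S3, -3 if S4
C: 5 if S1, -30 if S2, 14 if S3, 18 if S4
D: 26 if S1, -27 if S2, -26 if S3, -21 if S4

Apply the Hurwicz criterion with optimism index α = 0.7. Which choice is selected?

A: 0.7·25 + 0.3·(-22) = 10.9
B: 0.7·12 + 0.3·(-10) = 5.4
C: 0.7·18 + 0.3·(-30) = 3.6
D: 0.7·26 + 0.3·(-27) = 10.1
Highest Hurwicz score = 10.9 → A.

A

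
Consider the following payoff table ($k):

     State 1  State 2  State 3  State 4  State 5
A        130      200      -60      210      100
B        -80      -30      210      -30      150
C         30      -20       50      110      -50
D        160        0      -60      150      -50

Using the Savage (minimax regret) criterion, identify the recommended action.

Column bests: State 1=160, State 2=200, State 3=210, State 4=210, State 5=150.
A regrets: 30, 0, 270, 0, 50 → max 270
B regrets: 240, 230, 0, 240, 0 → max 240
C regrets: 130, 220, 160, 100, 200 → max 220
D regrets: 0, 200, 270, 60, 200 → max 270
Smallest max regret = 220 → C.

C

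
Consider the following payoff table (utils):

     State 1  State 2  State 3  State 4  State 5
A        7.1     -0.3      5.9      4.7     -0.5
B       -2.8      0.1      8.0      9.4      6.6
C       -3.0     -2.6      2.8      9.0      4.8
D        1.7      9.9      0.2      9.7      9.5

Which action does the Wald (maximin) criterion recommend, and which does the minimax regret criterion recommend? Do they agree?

maximin → D; minimax regret → D (agree)

Row minima: A=-0.5, B=-2.8, C=-3.0, D=0.2
Best worst-case = 0.2 → D.
Column bests: State 1=7.1, State 2=9.9, State 3=8.0, State 4=9.7, State 5=9.5.
A regrets: 0.0, 10.2, 2.1, 5.0, 10.0 → max 10.2
B regrets: 9.9, 9.8, 0.0, 0.3, 2.9 → max 9.9
C regrets: 10.1, 12.5, 5.2, 0.7, 4.7 → max 12.5
D regrets: 5.4, 0.0, 7.8, 0.0, 0.0 → max 7.8
Smallest max regret = 7.8 → D.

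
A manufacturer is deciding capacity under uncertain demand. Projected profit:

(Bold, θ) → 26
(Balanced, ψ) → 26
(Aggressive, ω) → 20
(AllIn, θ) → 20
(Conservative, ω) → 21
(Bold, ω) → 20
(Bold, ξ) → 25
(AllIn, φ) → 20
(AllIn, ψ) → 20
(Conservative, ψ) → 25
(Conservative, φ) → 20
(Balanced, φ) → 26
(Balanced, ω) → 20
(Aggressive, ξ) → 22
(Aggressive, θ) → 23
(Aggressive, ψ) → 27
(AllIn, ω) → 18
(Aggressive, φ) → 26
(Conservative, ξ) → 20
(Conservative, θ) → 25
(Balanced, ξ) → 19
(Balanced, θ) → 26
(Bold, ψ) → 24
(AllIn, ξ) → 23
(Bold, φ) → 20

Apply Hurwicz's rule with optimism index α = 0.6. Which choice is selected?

Conservative: 0.6·25 + 0.4·20 = 23
Balanced: 0.6·26 + 0.4·19 = 23.2
Aggressive: 0.6·27 + 0.4·20 = 24.2
Bold: 0.6·26 + 0.4·20 = 23.6
AllIn: 0.6·23 + 0.4·18 = 21
Highest Hurwicz score = 24.2 → Aggressive.

Aggressive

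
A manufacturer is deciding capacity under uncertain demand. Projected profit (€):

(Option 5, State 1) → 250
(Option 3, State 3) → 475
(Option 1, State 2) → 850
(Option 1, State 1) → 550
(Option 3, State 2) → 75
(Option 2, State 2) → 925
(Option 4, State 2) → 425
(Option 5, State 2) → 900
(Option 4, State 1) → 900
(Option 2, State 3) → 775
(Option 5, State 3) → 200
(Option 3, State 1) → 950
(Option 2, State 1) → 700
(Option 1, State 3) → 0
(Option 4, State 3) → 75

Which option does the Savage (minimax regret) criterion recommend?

Column bests: State 1=950, State 2=925, State 3=775.
Option 1 regrets: 400, 75, 775 → max 775
Option 2 regrets: 250, 0, 0 → max 250
Option 3 regrets: 0, 850, 300 → max 850
Option 4 regrets: 50, 500, 700 → max 700
Option 5 regrets: 700, 25, 575 → max 700
Smallest max regret = 250 → Option 2.

Option 2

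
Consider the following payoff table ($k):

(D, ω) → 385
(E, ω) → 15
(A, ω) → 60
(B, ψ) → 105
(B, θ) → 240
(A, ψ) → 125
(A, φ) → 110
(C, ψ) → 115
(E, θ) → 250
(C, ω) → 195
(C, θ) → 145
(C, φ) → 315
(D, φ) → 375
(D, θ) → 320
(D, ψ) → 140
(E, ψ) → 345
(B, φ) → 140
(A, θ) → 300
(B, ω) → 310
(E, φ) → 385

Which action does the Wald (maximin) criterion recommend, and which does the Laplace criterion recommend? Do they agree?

Row minima: A=60, B=105, C=115, D=140, E=15
Best worst-case = 140 → D.
Row averages: A=148.75, B=198.75, C=192.5, D=305, E=248.75
Highest average = 305 → D.

maximin → D; laplace → D (agree)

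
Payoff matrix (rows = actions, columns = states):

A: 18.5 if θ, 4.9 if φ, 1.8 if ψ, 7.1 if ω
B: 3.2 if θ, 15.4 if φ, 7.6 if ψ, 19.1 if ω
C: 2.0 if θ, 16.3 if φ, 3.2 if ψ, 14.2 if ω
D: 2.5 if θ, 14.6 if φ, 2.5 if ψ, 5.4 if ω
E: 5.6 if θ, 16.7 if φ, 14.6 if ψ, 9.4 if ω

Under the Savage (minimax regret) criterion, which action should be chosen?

A

Column bests: θ=18.5, φ=16.7, ψ=14.6, ω=19.1.
A regrets: 0.0, 11.8, 12.8, 12.0 → max 12.8
B regrets: 15.3, 1.3, 7.0, 0.0 → max 15.3
C regrets: 16.5, 0.4, 11.4, 4.9 → max 16.5
D regrets: 16.0, 2.1, 12.1, 13.7 → max 16.0
E regrets: 12.9, 0.0, 0.0, 9.7 → max 12.9
Smallest max regret = 12.8 → A.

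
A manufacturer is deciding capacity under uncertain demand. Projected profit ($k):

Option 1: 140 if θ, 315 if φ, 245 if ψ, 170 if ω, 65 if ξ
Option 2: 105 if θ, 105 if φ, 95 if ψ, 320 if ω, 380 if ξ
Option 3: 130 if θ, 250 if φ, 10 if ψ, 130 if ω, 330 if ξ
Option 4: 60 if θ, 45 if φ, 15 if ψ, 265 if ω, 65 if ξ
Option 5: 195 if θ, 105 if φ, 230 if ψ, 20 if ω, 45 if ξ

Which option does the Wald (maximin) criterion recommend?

Option 2

Row minima: Option 1=65, Option 2=95, Option 3=10, Option 4=15, Option 5=20
Best worst-case = 95 → Option 2.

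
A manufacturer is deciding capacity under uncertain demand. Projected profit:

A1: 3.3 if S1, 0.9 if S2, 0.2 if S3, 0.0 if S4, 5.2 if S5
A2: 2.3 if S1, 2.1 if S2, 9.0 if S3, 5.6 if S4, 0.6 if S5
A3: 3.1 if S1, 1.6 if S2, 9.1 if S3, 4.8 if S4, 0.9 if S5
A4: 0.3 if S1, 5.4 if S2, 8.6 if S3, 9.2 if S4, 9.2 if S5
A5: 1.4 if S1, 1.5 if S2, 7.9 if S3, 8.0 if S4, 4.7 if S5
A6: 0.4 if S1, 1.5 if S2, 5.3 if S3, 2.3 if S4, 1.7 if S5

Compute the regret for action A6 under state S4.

Best payoff under S4 is 9.2.
Regret = 9.2 − 2.3 = 6.9.

6.9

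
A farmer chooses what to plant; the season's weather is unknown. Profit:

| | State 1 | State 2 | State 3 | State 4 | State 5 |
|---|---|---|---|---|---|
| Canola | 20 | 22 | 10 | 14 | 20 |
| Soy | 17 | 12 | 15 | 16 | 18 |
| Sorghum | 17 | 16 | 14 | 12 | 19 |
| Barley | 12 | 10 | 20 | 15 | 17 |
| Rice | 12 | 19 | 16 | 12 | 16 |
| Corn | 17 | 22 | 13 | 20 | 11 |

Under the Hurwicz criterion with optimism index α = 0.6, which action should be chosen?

Corn

Canola: 0.6·22 + 0.4·10 = 17.2
Soy: 0.6·18 + 0.4·12 = 15.6
Sorghum: 0.6·19 + 0.4·12 = 16.2
Barley: 0.6·20 + 0.4·10 = 16
Rice: 0.6·19 + 0.4·12 = 16.2
Corn: 0.6·22 + 0.4·11 = 17.6
Highest Hurwicz score = 17.6 → Corn.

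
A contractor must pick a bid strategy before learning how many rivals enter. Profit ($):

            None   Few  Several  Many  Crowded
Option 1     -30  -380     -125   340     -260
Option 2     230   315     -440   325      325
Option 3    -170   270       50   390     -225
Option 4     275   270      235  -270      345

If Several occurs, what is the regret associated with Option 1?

360

Best payoff under Several is 235.
Regret = 235 − (-125) = 360.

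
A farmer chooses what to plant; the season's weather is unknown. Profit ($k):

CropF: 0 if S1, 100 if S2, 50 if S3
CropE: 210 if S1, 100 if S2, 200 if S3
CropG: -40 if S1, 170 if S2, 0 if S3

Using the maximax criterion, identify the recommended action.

Row maxima: CropF=100, CropE=210, CropG=170
Best best-case = 210 → CropE.

CropE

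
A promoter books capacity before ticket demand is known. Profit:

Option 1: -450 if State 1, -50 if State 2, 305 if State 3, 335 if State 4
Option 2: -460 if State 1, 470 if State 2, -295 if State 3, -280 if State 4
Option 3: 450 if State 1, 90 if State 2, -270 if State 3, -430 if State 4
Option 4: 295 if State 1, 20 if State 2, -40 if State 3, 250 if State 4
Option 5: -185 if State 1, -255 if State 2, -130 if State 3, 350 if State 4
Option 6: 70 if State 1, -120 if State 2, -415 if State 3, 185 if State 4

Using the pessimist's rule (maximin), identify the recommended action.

Option 4

Row minima: Option 1=-450, Option 2=-460, Option 3=-430, Option 4=-40, Option 5=-255, Option 6=-415
Best worst-case = -40 → Option 4.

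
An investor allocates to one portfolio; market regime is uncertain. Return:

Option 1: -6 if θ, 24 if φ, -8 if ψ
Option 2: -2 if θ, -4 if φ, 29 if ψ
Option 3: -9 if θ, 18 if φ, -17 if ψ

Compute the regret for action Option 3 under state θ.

7

Best payoff under θ is -2.
Regret = -2 − (-9) = 7.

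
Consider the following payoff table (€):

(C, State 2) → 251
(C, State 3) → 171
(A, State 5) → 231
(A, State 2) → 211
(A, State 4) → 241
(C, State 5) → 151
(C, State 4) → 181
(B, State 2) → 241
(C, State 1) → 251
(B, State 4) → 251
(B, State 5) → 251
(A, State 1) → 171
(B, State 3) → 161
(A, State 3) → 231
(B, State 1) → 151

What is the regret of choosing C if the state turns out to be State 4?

Best payoff under State 4 is 251.
Regret = 251 − 181 = 70.

70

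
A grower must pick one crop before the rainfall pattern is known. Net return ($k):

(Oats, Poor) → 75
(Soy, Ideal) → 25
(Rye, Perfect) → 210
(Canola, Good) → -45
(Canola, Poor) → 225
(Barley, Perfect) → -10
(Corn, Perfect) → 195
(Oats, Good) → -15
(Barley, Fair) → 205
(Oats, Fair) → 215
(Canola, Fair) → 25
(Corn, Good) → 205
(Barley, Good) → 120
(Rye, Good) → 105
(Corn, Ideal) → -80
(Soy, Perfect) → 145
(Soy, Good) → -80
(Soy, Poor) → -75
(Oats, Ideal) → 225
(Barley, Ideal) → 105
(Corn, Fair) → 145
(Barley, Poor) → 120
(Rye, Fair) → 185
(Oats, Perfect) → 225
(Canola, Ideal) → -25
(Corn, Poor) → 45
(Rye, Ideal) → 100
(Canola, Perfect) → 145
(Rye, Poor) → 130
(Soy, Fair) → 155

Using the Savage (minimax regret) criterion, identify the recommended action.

Column bests: Poor=225, Fair=215, Good=205, Ideal=225, Perfect=225.
Oats regrets: 150, 0, 220, 0, 0 → max 220
Soy regrets: 300, 60, 285, 200, 80 → max 300
Rye regrets: 95, 30, 100, 125, 15 → max 125
Barley regrets: 105, 10, 85, 120, 235 → max 235
Corn regrets: 180, 70, 0, 305, 30 → max 305
Canola regrets: 0, 190, 250, 250, 80 → max 250
Smallest max regret = 125 → Rye.

Rye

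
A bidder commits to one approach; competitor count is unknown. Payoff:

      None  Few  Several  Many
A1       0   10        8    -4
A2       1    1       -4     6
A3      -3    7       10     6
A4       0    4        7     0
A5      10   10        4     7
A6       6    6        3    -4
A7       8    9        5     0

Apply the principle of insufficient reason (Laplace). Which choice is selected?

Row averages: A1=3.5, A2=1, A3=5, A4=2.75, A5=7.75, A6=2.75, A7=5.5
Highest average = 7.75 → A5.

A5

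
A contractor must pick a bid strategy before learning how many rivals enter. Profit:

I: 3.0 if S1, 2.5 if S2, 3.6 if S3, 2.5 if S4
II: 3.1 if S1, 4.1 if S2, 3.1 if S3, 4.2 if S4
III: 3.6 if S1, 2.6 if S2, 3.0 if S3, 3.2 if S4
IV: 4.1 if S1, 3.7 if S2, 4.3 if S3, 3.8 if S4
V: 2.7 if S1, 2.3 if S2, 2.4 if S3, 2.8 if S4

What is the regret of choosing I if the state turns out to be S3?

Best payoff under S3 is 4.3.
Regret = 4.3 − 3.6 = 0.7.

0.7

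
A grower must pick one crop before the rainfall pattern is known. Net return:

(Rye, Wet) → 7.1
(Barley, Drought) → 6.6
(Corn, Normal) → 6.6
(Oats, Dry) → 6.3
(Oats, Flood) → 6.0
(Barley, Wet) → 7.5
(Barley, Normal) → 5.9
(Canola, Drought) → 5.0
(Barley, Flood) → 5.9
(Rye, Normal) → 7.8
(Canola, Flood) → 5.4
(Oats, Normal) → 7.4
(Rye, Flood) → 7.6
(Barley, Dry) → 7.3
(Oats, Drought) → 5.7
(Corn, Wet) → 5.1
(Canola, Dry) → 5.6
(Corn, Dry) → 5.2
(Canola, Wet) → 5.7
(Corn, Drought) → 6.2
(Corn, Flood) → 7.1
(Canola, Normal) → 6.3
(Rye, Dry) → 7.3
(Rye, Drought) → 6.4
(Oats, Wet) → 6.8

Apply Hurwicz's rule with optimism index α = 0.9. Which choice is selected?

Oats: 0.9·7.4 + 0.1·5.7 = 7.23
Rye: 0.9·7.8 + 0.1·6.4 = 7.66
Barley: 0.9·7.5 + 0.1·5.9 = 7.34
Corn: 0.9·7.1 + 0.1·5.1 = 6.9
Canola: 0.9·6.3 + 0.1·5.0 = 6.17
Highest Hurwicz score = 7.66 → Rye.

Rye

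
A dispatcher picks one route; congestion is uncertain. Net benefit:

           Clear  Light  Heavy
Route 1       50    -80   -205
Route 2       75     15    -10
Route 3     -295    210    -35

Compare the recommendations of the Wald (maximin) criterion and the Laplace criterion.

maximin → Route 2; laplace → Route 2 (agree)

Row minima: Route 1=-205, Route 2=-10, Route 3=-295
Best worst-case = -10 → Route 2.
Row averages: Route 1=-235/3, Route 2=80/3, Route 3=-40
Highest average = 80/3 → Route 2.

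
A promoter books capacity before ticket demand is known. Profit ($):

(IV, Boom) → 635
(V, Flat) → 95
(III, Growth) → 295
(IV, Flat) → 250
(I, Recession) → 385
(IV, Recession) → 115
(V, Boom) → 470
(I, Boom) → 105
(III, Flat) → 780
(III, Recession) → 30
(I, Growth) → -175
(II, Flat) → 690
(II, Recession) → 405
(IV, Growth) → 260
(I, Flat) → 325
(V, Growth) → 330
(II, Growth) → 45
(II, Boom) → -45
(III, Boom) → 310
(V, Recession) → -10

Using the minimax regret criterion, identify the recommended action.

Column bests: Recession=405, Flat=780, Growth=330, Boom=635.
I regrets: 20, 455, 505, 530 → max 530
II regrets: 0, 90, 285, 680 → max 680
III regrets: 375, 0, 35, 325 → max 375
IV regrets: 290, 530, 70, 0 → max 530
V regrets: 415, 685, 0, 165 → max 685
Smallest max regret = 375 → III.

III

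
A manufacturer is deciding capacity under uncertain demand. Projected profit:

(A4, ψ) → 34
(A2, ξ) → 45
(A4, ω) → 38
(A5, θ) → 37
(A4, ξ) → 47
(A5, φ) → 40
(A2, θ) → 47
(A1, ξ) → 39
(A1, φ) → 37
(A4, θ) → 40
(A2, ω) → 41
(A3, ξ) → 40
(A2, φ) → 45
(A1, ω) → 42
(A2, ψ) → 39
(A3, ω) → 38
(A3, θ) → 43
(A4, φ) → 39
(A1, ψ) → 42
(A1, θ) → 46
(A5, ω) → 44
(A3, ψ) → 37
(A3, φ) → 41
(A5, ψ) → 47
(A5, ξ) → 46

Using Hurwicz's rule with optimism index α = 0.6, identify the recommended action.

A2

A1: 0.6·46 + 0.4·37 = 42.4
A2: 0.6·47 + 0.4·39 = 43.8
A3: 0.6·43 + 0.4·37 = 40.6
A4: 0.6·47 + 0.4·34 = 41.8
A5: 0.6·47 + 0.4·37 = 43
Highest Hurwicz score = 43.8 → A2.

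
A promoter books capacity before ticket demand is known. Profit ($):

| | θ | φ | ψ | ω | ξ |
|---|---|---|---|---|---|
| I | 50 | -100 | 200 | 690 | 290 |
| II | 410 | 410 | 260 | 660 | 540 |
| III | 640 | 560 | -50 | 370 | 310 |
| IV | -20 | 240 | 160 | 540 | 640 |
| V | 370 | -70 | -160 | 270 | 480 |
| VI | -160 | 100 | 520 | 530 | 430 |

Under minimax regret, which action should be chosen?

II

Column bests: θ=640, φ=560, ψ=520, ω=690, ξ=640.
I regrets: 590, 660, 320, 0, 350 → max 660
II regrets: 230, 150, 260, 30, 100 → max 260
III regrets: 0, 0, 570, 320, 330 → max 570
IV regrets: 660, 320, 360, 150, 0 → max 660
V regrets: 270, 630, 680, 420, 160 → max 680
VI regrets: 800, 460, 0, 160, 210 → max 800
Smallest max regret = 260 → II.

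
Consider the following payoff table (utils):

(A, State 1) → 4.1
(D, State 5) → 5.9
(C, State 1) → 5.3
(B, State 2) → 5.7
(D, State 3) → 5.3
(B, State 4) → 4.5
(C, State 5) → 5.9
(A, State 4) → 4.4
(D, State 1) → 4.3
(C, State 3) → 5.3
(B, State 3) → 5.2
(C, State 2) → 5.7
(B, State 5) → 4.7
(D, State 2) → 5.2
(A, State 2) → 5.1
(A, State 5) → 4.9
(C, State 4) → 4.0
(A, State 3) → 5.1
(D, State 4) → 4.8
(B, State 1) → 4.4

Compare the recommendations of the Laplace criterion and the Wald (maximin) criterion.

laplace → C; maximin → B (disagree)

Row averages: A=4.72, B=4.9, C=5.24, D=5.1
Highest average = 5.24 → C.
Row minima: A=4.1, B=4.4, C=4.0, D=4.3
Best worst-case = 4.4 → B.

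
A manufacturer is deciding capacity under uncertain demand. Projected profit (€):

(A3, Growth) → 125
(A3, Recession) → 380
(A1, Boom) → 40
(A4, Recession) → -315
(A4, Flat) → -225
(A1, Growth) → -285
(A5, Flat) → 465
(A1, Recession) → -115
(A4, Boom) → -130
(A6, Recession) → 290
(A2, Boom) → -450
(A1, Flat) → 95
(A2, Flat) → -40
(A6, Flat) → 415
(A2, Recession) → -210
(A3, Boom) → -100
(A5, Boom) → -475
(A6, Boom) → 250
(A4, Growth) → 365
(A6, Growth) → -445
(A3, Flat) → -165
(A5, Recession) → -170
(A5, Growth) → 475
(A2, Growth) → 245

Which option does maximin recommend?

Row minima: A1=-285, A2=-450, A3=-165, A4=-315, A5=-475, A6=-445
Best worst-case = -165 → A3.

A3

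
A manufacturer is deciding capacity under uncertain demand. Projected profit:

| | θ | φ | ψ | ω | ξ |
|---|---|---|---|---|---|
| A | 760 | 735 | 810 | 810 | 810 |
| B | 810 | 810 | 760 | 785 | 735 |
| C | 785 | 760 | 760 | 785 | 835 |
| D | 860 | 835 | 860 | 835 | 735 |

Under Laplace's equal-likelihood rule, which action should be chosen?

D

Row averages: A=785, B=780, C=785, D=825
Highest average = 825 → D.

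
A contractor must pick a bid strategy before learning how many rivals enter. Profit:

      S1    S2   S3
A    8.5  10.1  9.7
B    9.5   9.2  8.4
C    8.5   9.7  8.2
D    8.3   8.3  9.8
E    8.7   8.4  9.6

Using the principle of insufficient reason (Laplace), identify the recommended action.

A

Row averages: A=283/30, B=271/30, C=8.8, D=8.8, E=8.9
Highest average = 283/30 → A.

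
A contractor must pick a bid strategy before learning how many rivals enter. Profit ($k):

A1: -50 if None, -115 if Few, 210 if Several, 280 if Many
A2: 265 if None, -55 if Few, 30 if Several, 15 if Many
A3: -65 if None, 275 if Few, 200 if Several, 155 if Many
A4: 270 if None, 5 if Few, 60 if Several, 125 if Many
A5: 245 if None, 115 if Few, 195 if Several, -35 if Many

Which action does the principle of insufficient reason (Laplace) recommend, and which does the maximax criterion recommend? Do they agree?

Row averages: A1=81.25, A2=63.75, A3=141.25, A4=115, A5=130
Highest average = 141.25 → A3.
Row maxima: A1=280, A2=265, A3=275, A4=270, A5=245
Best best-case = 280 → A1.

laplace → A3; maximax → A1 (disagree)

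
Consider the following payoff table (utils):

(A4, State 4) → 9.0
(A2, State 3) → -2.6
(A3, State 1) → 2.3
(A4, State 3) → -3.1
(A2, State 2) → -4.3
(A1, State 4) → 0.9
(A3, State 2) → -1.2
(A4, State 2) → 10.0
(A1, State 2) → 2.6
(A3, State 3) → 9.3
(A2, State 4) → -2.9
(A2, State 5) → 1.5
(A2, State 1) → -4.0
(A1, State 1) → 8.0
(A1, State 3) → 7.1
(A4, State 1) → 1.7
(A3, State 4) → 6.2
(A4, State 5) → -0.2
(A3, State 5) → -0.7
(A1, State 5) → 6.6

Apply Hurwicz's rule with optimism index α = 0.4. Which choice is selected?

A1

A1: 0.4·8.0 + 0.6·0.9 = 3.74
A2: 0.4·1.5 + 0.6·(-4.3) = -1.98
A3: 0.4·9.3 + 0.6·(-1.2) = 3
A4: 0.4·10.0 + 0.6·(-3.1) = 2.14
Highest Hurwicz score = 3.74 → A1.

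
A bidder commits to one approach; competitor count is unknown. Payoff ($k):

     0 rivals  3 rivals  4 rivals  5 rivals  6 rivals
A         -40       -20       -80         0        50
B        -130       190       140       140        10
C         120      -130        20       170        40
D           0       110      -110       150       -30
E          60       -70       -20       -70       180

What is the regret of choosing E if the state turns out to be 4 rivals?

Best payoff under 4 rivals is 140.
Regret = 140 − (-20) = 160.

160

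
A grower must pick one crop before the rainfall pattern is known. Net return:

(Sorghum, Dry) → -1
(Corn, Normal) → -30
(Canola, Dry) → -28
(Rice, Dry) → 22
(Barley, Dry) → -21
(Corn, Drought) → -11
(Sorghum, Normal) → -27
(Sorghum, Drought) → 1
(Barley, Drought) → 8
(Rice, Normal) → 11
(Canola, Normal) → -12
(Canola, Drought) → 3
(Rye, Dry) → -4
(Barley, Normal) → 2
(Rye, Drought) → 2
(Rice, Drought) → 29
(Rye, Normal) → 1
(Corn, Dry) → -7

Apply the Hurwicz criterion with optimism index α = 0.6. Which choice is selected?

Rice

Sorghum: 0.6·1 + 0.4·(-27) = -10.2
Rice: 0.6·29 + 0.4·11 = 21.8
Canola: 0.6·3 + 0.4·(-28) = -9.4
Barley: 0.6·8 + 0.4·(-21) = -3.6
Rye: 0.6·2 + 0.4·(-4) = -0.4
Corn: 0.6·(-7) + 0.4·(-30) = -16.2
Highest Hurwicz score = 21.8 → Rice.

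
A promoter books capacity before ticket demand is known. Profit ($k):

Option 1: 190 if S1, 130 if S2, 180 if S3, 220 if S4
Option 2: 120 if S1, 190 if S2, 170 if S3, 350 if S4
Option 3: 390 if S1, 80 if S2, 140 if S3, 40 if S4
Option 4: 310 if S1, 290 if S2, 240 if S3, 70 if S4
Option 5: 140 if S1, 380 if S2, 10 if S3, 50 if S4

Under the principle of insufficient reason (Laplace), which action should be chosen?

Option 4

Row averages: Option 1=180, Option 2=207.5, Option 3=162.5, Option 4=227.5, Option 5=145
Highest average = 227.5 → Option 4.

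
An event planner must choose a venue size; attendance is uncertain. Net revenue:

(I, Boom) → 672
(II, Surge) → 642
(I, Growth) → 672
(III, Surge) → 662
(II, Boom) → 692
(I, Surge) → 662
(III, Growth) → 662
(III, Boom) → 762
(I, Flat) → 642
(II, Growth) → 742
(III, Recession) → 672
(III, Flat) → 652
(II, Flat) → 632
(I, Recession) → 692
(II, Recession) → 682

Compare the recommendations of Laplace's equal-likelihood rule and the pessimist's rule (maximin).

laplace → III; maximin → III (agree)

Row averages: I=668, II=678, III=682
Highest average = 682 → III.
Row minima: I=642, II=632, III=652
Best worst-case = 652 → III.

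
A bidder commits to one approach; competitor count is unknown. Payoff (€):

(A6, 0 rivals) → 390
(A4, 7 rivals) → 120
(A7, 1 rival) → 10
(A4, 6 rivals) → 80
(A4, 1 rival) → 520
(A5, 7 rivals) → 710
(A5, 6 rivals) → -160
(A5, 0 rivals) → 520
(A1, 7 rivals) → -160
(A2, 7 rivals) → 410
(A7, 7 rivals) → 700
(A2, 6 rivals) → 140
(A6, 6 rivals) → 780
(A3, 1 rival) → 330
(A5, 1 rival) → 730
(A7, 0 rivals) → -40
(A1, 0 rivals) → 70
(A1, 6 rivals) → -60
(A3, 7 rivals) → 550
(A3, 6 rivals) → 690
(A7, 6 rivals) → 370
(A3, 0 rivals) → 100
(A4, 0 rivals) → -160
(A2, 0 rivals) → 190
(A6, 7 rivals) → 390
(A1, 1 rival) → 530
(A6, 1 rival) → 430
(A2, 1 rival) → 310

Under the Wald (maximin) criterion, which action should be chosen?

Row minima: A1=-160, A2=140, A3=100, A4=-160, A5=-160, A6=390, A7=-40
Best worst-case = 390 → A6.

A6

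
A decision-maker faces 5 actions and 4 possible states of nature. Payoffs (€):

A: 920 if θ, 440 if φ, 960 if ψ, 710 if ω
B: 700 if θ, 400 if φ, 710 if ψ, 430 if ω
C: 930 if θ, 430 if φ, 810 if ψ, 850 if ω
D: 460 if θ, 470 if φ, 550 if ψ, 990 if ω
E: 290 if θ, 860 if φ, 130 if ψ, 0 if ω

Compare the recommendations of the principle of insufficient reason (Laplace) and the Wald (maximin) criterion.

Row averages: A=757.5, B=560, C=755, D=617.5, E=320
Highest average = 757.5 → A.
Row minima: A=440, B=400, C=430, D=460, E=0
Best worst-case = 460 → D.

laplace → A; maximin → D (disagree)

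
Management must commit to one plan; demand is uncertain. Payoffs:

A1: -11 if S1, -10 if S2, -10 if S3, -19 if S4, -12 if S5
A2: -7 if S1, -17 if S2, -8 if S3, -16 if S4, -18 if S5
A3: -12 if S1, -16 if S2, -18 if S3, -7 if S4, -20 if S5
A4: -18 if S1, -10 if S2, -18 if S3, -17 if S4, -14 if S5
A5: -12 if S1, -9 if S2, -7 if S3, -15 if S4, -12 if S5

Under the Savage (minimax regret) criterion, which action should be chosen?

A5

Column bests: S1=-7, S2=-9, S3=-7, S4=-7, S5=-12.
A1 regrets: 4, 1, 3, 12, 0 → max 12
A2 regrets: 0, 8, 1, 9, 6 → max 9
A3 regrets: 5, 7, 11, 0, 8 → max 11
A4 regrets: 11, 1, 11, 10, 2 → max 11
A5 regrets: 5, 0, 0, 8, 0 → max 8
Smallest max regret = 8 → A5.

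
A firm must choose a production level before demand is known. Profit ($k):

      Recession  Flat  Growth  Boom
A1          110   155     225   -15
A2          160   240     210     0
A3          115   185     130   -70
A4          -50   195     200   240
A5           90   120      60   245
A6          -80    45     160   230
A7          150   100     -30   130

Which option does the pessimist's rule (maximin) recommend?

Row minima: A1=-15, A2=0, A3=-70, A4=-50, A5=60, A6=-80, A7=-30
Best worst-case = 60 → A5.

A5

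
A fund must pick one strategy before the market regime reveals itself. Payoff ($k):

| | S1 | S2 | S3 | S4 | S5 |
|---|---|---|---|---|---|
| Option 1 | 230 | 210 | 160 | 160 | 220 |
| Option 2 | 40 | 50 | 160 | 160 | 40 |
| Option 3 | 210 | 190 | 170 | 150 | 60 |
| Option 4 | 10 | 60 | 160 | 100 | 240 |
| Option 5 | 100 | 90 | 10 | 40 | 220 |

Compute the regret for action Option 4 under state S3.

Best payoff under S3 is 170.
Regret = 170 − 160 = 10.

10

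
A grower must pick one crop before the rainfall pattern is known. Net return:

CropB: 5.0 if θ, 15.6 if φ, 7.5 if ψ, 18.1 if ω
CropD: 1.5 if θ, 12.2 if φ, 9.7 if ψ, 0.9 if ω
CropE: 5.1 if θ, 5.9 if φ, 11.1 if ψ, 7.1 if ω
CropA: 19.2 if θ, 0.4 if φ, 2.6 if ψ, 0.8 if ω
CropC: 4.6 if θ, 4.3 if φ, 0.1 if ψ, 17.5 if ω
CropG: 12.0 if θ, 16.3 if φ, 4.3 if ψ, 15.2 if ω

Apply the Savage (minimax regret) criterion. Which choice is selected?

Column bests: θ=19.2, φ=16.3, ψ=11.1, ω=18.1.
CropB regrets: 14.2, 0.7, 3.6, 0.0 → max 14.2
CropD regrets: 17.7, 4.1, 1.4, 17.2 → max 17.7
CropE regrets: 14.1, 10.4, 0.0, 11.0 → max 14.1
CropA regrets: 0.0, 15.9, 8.5, 17.3 → max 17.3
CropC regrets: 14.6, 12.0, 11.0, 0.6 → max 14.6
CropG regrets: 7.2, 0.0, 6.8, 2.9 → max 7.2
Smallest max regret = 7.2 → CropG.

CropG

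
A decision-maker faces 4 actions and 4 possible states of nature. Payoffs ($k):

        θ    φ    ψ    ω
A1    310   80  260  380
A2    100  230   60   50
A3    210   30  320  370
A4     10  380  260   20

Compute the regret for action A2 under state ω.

330

Best payoff under ω is 380.
Regret = 380 − 50 = 330.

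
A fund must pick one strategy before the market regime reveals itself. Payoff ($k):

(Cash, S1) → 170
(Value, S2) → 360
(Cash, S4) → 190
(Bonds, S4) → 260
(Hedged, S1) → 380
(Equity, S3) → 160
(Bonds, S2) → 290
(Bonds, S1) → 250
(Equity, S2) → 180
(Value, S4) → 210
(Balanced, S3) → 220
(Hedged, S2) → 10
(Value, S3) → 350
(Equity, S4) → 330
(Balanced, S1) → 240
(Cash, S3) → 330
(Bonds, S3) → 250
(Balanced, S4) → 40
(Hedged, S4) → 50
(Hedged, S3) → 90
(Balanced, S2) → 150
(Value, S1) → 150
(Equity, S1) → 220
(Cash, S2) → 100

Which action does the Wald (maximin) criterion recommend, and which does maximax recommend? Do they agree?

Row minima: Balanced=40, Value=150, Cash=100, Equity=160, Bonds=250, Hedged=10
Best worst-case = 250 → Bonds.
Row maxima: Balanced=240, Value=360, Cash=330, Equity=330, Bonds=290, Hedged=380
Best best-case = 380 → Hedged.

maximin → Bonds; maximax → Hedged (disagree)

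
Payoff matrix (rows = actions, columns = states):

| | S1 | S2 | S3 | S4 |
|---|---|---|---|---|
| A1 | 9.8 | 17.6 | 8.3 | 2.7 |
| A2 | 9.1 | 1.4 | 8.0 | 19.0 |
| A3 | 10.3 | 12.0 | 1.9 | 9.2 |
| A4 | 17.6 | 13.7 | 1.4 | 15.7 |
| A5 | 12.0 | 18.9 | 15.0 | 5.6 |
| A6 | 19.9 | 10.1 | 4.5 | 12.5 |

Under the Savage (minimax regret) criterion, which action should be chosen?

Column bests: S1=19.9, S2=18.9, S3=15.0, S4=19.0.
A1 regrets: 10.1, 1.3, 6.7, 16.3 → max 16.3
A2 regrets: 10.8, 17.5, 7.0, 0.0 → max 17.5
A3 regrets: 9.6, 6.9, 13.1, 9.8 → max 13.1
A4 regrets: 2.3, 5.2, 13.6, 3.3 → max 13.6
A5 regrets: 7.9, 0.0, 0.0, 13.4 → max 13.4
A6 regrets: 0.0, 8.8, 10.5, 6.5 → max 10.5
Smallest max regret = 10.5 → A6.

A6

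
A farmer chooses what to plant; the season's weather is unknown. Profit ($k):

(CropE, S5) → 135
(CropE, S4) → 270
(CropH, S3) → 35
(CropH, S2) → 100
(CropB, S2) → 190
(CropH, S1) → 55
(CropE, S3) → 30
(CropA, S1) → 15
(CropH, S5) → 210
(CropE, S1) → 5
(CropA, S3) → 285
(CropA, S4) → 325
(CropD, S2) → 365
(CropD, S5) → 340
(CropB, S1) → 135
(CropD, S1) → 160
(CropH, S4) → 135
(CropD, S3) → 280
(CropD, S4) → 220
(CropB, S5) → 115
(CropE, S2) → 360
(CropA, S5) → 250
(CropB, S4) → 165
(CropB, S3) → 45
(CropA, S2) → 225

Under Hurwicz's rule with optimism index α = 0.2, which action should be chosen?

CropD

CropD: 0.2·365 + 0.8·160 = 201
CropB: 0.2·190 + 0.8·45 = 74
CropE: 0.2·360 + 0.8·5 = 76
CropA: 0.2·325 + 0.8·15 = 77
CropH: 0.2·210 + 0.8·35 = 70
Highest Hurwicz score = 201 → CropD.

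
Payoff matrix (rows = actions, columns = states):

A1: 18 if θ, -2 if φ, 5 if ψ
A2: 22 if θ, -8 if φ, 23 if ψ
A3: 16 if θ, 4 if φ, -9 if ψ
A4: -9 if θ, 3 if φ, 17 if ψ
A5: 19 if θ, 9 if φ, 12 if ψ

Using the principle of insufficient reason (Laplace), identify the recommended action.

Row averages: A1=7, A2=37/3, A3=11/3, A4=11/3, A5=40/3
Highest average = 40/3 → A5.

A5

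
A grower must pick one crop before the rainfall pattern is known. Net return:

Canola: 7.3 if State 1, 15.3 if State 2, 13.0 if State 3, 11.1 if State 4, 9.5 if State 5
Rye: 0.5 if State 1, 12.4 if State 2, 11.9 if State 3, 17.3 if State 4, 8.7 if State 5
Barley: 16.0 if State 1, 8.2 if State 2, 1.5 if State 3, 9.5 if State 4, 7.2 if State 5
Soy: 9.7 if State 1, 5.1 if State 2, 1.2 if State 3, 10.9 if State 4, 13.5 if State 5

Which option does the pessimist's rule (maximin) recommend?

Canola

Row minima: Canola=7.3, Rye=0.5, Barley=1.5, Soy=1.2
Best worst-case = 7.3 → Canola.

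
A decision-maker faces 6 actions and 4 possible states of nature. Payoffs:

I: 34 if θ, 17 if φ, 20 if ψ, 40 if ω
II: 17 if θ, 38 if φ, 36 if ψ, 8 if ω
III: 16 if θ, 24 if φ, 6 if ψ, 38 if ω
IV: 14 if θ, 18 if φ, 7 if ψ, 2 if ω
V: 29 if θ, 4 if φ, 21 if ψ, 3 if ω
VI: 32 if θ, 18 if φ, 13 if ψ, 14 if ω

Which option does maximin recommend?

Row minima: I=17, II=8, III=6, IV=2, V=3, VI=13
Best worst-case = 17 → I.

I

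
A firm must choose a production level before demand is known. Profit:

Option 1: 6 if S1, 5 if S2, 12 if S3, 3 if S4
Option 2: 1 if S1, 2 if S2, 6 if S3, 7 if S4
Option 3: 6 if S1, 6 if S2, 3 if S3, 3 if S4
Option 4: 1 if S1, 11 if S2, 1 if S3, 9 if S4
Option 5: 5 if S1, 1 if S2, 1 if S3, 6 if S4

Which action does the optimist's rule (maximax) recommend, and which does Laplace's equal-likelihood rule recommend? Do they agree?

maximax → Option 1; laplace → Option 1 (agree)

Row maxima: Option 1=12, Option 2=7, Option 3=6, Option 4=11, Option 5=6
Best best-case = 12 → Option 1.
Row averages: Option 1=6.5, Option 2=4, Option 3=4.5, Option 4=5.5, Option 5=3.25
Highest average = 6.5 → Option 1.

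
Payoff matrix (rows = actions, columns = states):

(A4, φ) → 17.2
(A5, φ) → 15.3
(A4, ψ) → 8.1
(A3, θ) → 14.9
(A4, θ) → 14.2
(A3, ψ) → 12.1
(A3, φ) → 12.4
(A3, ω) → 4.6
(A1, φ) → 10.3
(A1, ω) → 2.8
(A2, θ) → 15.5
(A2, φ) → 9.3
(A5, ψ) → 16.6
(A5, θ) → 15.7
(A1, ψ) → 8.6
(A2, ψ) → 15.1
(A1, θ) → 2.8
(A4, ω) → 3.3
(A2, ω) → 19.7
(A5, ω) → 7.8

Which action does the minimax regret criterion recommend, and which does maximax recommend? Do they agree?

Column bests: θ=15.7, φ=17.2, ψ=16.6, ω=19.7.
A1 regrets: 12.9, 6.9, 8.0, 16.9 → max 16.9
A2 regrets: 0.2, 7.9, 1.5, 0.0 → max 7.9
A3 regrets: 0.8, 4.8, 4.5, 15.1 → max 15.1
A4 regrets: 1.5, 0.0, 8.5, 16.4 → max 16.4
A5 regrets: 0.0, 1.9, 0.0, 11.9 → max 11.9
Smallest max regret = 7.9 → A2.
Row maxima: A1=10.3, A2=19.7, A3=14.9, A4=17.2, A5=16.6
Best best-case = 19.7 → A2.

minimax regret → A2; maximax → A2 (agree)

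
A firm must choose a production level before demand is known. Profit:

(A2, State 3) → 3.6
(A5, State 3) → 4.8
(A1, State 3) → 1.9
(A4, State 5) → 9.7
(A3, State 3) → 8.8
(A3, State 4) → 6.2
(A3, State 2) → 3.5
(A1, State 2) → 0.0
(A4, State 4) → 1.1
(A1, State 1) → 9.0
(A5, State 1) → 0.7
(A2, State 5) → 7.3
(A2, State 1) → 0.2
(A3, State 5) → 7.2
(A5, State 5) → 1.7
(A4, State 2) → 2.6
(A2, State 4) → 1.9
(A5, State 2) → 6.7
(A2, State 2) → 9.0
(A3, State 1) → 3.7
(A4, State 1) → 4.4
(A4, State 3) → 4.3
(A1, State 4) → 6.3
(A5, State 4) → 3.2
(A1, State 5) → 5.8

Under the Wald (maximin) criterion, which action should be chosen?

A3

Row minima: A1=0.0, A2=0.2, A3=3.5, A4=1.1, A5=0.7
Best worst-case = 3.5 → A3.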